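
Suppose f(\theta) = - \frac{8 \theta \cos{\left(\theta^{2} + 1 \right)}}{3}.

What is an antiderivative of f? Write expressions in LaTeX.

f matches the chain-rule pattern g'(h)*h' with inner function h(\theta) = \theta^{2} + 1; substituting u = h(\theta) collapses the integral.
Check: d/d\theta[- \frac{4 \sin{\left(\theta^{2} + 1 \right)}}{3}] = - \frac{8 \theta \cos{\left(\theta^{2} + 1 \right)}}{3} = f(\theta).

An antiderivative is F(\theta) = - \frac{4 \sin{\left(\theta^{2} + 1 \right)}}{3}.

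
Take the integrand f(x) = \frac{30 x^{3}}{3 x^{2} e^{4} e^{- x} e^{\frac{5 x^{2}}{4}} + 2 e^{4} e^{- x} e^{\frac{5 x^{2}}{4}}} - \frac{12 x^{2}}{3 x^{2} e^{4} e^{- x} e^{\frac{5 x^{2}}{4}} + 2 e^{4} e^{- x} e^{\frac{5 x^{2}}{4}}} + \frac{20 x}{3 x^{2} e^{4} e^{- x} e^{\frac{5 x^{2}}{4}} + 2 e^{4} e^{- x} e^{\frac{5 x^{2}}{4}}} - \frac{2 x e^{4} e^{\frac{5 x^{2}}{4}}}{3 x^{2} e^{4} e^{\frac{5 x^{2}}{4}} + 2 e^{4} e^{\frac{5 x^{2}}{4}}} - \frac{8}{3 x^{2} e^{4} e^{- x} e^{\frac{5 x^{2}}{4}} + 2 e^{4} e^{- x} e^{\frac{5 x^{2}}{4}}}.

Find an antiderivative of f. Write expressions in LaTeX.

An antiderivative is F(x) = \frac{\left(-12 - e^{4} e^{- x} e^{\frac{5 x^{2}}{4}} \log{\left(x^{2} + \frac{2}{3} \right)}\right) e^{x} e^{- \frac{5 x^{2}}{4}}}{3 e^{4}}.

The integrand splits into summands that can be handled one at a time.
Check: d/dx[\frac{\left(-12 - e^{4} e^{- x} e^{\frac{5 x^{2}}{4}} \log{\left(x^{2} + \frac{2}{3} \right)}\right) e^{x} e^{- \frac{5 x^{2}}{4}}}{3 e^{4}}] = \frac{30 x^{3} e^{x} - 12 x^{2} e^{x} + 20 x e^{x} - 2 x e^{4} e^{\frac{5 x^{2}}{4}} - 8 e^{x}}{3 x^{2} e^{4} e^{\frac{5 x^{2}}{4}} + 2 e^{4} e^{\frac{5 x^{2}}{4}}}, which equals f(x).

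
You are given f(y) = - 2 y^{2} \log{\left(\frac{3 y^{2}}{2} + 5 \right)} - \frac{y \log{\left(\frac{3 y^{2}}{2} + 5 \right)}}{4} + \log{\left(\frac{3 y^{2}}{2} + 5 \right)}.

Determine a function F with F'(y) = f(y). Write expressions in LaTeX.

Integrate term by term and add the pieces.
Check: d/dy[\frac{4 y^{3}}{9} + \frac{y^{2}}{8} - \frac{58 y}{9} + \left(- \frac{2 y^{3}}{3} - \frac{y^{2}}{8} + y\right) \log{\left(\frac{3 y^{2}}{2} + 5 \right)} - \frac{5 \log{\left(y^{2} + \frac{10}{3} \right)}}{12} + \frac{58 \sqrt{30} \operatorname{atan}{\left(\frac{\sqrt{30} y}{10} \right)}}{27}] = - 2 y^{2} \log{\left(\frac{3 y^{2}}{2} + 5 \right)} - \frac{y \log{\left(\frac{3 y^{2}}{2} + 5 \right)}}{4} + \log{\left(\frac{3 y^{2}}{2} + 5 \right)} = f(y).

An antiderivative is F(y) = \frac{4 y^{3}}{9} + \frac{y^{2}}{8} - \frac{58 y}{9} + \left(- \frac{2 y^{3}}{3} - \frac{y^{2}}{8} + y\right) \log{\left(\frac{3 y^{2}}{2} + 5 \right)} - \frac{5 \log{\left(y^{2} + \frac{10}{3} \right)}}{12} + \frac{58 \sqrt{30} \operatorname{atan}{\left(\frac{\sqrt{30} y}{10} \right)}}{27}.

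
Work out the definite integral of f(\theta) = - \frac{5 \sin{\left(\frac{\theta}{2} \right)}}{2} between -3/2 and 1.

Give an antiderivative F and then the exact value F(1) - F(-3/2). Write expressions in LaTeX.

Antiderivative: F(\theta) = 5 \cos{\left(\frac{\theta}{2} \right)}; value = - 5 \cos{\left(\frac{3}{4} \right)} + 5 \cos{\left(\frac{1}{2} \right)}

Whatever form F(\theta) takes, F'(\theta) = f(\theta) is non-negotiable.
F(\theta) = 5 \cos{\left(\frac{\theta}{2} \right)} is an antiderivative of f.
Check: d/d\theta[5 \cos{\left(\frac{\theta}{2} \right)}] = - \frac{5 \sin{\left(\frac{\theta}{2} \right)}}{2} = f(\theta).
F(1) = 5 \cos{\left(\frac{1}{2} \right)}; F(-3/2) = 5 \cos{\left(\frac{3}{4} \right)}.
Integral = F(1) - F(-3/2) = - 5 \cos{\left(\frac{3}{4} \right)} + 5 \cos{\left(\frac{1}{2} \right)}.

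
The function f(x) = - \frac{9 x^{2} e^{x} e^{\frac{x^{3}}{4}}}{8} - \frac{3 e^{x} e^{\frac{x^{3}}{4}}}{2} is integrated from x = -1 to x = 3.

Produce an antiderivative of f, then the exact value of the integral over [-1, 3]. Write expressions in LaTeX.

Antiderivative: F(x) = - \frac{3 e^{x} e^{\frac{x^{3}}{4}}}{2}; value = - \frac{3 e^{\frac{39}{4}}}{2} + \frac{3}{2 e^{\frac{5}{4}}}

f matches the chain-rule pattern g'(h)*h' with inner function h(x) = \frac{x^{3}}{4} + x; substituting u = h(x) collapses the integral.
F(x) = - \frac{3 e^{x} e^{\frac{x^{3}}{4}}}{2} is an antiderivative of f.
Check: d/dx[- \frac{3 e^{x} e^{\frac{x^{3}}{4}}}{2}] = - \frac{9 x^{2} e^{x} e^{\frac{x^{3}}{4}}}{8} - \frac{3 e^{x} e^{\frac{x^{3}}{4}}}{2} = f(x).
F(3) = - \frac{3 e^{\frac{39}{4}}}{2}; F(-1) = - \frac{3}{2 e^{\frac{5}{4}}}.
Integral = F(3) - F(-1) = - \frac{3 e^{\frac{39}{4}}}{2} + \frac{3}{2 e^{\frac{5}{4}}}.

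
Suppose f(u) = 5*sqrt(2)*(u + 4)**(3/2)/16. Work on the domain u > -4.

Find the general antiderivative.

Differentiate the proposed F(u) back; it has to land on f(u) exactly.
Check: d/du[(u/2 + 2)**(5/2)] = sqrt(2)*(5*u*sqrt(u + 4) + 20*sqrt(u + 4))/16, which equals f(u).

F(u) = (u/2 + 2)**(5/2) + C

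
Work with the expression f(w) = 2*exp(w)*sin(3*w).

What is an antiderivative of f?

An antiderivative is F(w) = exp(w)*sin(3*w)/5 - 3*exp(w)*cos(3*w)/5.

For F(w) to be correct the identity F'(w) - f(w) = 0 must hold.
Check: d/dw[exp(w)*sin(3*w)/5 - 3*exp(w)*cos(3*w)/5] = 2*exp(w)*sin(3*w) = f(w).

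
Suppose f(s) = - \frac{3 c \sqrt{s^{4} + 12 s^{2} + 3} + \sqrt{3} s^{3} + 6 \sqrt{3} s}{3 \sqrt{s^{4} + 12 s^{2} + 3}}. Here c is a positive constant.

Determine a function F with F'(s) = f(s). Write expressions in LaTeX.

An antiderivative is F(s) = \frac{\sqrt{3} \left(- 2 \sqrt{3} c s - \sqrt{s^{4} + 12 s^{2} + 3}\right)}{6}.

Whatever form F(s) takes, F'(s) = f(s) is non-negotiable.
Check: d/ds[\frac{\sqrt{3} \left(- 2 \sqrt{3} c s - \sqrt{s^{4} + 12 s^{2} + 3}\right)}{6}] = \frac{- 3 c \sqrt{s^{4} + 12 s^{2} + 3} - \sqrt{3} s^{3} - 6 \sqrt{3} s}{3 \sqrt{s^{4} + 12 s^{2} + 3}}, which equals f(s).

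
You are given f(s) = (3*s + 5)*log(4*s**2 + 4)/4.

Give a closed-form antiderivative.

Differentiate the proposed F(s) back; it has to land on f(s) exactly.
Check: d/ds[-3*s**2/8 - 5*s/2 + (3*s**2/8 + 5*s/4)*log(4*s**2 + 4) + 3*log(s**2 + 1)/8 + 5*atan(s)/2] = 3*s*log(s**2 + 1)/4 + 3*s*log(2)/2 + 5*log(s**2 + 1)/4 + 5*log(2)/2, which equals f(s).

An antiderivative is F(s) = -3*s**2/8 - 5*s/2 + (3*s**2/8 + 5*s/4)*log(4*s**2 + 4) + 3*log(s**2 + 1)/8 + 5*atan(s)/2.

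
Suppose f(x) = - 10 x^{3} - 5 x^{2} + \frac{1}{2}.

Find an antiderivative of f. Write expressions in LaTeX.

An antiderivative is F(x) = - \frac{5 x^{4}}{2} - \frac{5 x^{3}}{3} + \frac{x}{2}.

Integrate term by term and add the pieces.
Check: d/dx[- \frac{5 x^{4}}{2} - \frac{5 x^{3}}{3} + \frac{x}{2}] = - 10 x^{3} - 5 x^{2} + \frac{1}{2} = f(x).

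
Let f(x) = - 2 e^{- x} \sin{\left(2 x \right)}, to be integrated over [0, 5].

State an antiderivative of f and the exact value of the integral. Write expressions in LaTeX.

An antiderivative F(x) passes only if d/dx[F] lands on f(x) exactly.
F(x) = \frac{2 \left(\sin{\left(2 x \right)} + 2 \cos{\left(2 x \right)}\right) e^{- x}}{5} is an antiderivative of f.
Check: d/dx[\frac{2 \left(\sin{\left(2 x \right)} + 2 \cos{\left(2 x \right)}\right) e^{- x}}{5}] = - 2 e^{- x} \sin{\left(2 x \right)} = f(x).
F(5) = \frac{4 \cos{\left(10 \right)}}{5 e^{5}} + \frac{2 \sin{\left(10 \right)}}{5 e^{5}}; F(0) = \frac{4}{5}.
Integral = F(5) - F(0) = - \frac{4}{5} + \frac{4 \cos{\left(10 \right)}}{5 e^{5}} + \frac{2 \sin{\left(10 \right)}}{5 e^{5}}.

Antiderivative: F(x) = \frac{2 \left(\sin{\left(2 x \right)} + 2 \cos{\left(2 x \right)}\right) e^{- x}}{5}; value = - \frac{4}{5} + \frac{4 \cos{\left(10 \right)}}{5 e^{5}} + \frac{2 \sin{\left(10 \right)}}{5 e^{5}}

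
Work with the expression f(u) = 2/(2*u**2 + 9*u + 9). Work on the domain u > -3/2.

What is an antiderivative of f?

The denominator factors as (u + 3)*(2*u + 3); partial fractions split f into directly integrable pieces: 4/(3*(2*u + 3)) - 2/(3*(u + 3)).
Check: d/du[2*log(u + 3/2)/3 - 2*log(u + 3)/3] = 2/(2*u**2 + 9*u + 9) = f(u).

An antiderivative is F(u) = 2*log(u + 3/2)/3 - 2*log(u + 3)/3.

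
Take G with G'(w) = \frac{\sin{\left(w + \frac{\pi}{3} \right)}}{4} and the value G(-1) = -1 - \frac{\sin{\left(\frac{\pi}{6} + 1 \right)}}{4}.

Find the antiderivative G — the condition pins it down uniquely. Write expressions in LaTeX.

Recover the given G'(w) by differentiating a candidate G(w); any mismatch rules it out.
A general antiderivative is - \frac{\cos{\left(w + \frac{\pi}{3} \right)}}{4} + C.
The condition gives C = -1 - \frac{\sin{\left(\frac{\pi}{6} + 1 \right)}}{4} - (- \frac{\sin{\left(\frac{\pi}{6} + 1 \right)}}{4}) = -1.
So G(w) = \frac{- \cos{\left(w + \frac{\pi}{3} \right)} - 4}{4}.
Check: d/dw[\frac{- \cos{\left(w + \frac{\pi}{3} \right)} - 4}{4}] = \frac{\sin{\left(w + \frac{\pi}{3} \right)}}{4} = G'(w).

G(w) = \frac{- \cos{\left(w + \frac{\pi}{3} \right)} - 4}{4}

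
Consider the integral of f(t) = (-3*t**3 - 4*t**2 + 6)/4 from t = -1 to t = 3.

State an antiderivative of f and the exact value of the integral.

An antiderivative F(t) passes only if d/dt[F] lands on f(t) exactly.
F(t) = t*(-9*t**3 - 16*t**2 + 72)/48 is an antiderivative of f.
Check: d/dt[t*(-9*t**3 - 16*t**2 + 72)/48] = -3*t**3/4 - t**2 + 3/2, which equals f(t).
F(3) = -315/16; F(-1) = -65/48.
Integral = F(3) - F(-1) = -55/3.

Antiderivative: F(t) = t*(-9*t**3 - 16*t**2 + 72)/48; value = -55/3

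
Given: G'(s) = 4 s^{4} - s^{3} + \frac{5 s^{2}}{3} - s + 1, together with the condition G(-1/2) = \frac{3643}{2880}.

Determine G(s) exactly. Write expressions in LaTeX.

G(s) = \frac{144 s^{5} - 45 s^{4} + 100 s^{3} - 90 s^{2} + 180 s + 360}{180}

The integrand splits into summands that can be handled one at a time.
A general antiderivative is \frac{4 s^{5}}{5} - \frac{s^{4}}{4} + \frac{5 s^{3}}{9} - \frac{s^{2}}{2} + s + C.
The condition gives C = \frac{3643}{2880} - (- \frac{2117}{2880}) = 2.
So G(s) = \frac{144 s^{5} - 45 s^{4} + 100 s^{3} - 90 s^{2} + 180 s + 360}{180}.
Check: d/ds[\frac{144 s^{5} - 45 s^{4} + 100 s^{3} - 90 s^{2} + 180 s + 360}{180}] = 4 s^{4} - s^{3} + \frac{5 s^{2}}{3} - s + 1 = G'(s).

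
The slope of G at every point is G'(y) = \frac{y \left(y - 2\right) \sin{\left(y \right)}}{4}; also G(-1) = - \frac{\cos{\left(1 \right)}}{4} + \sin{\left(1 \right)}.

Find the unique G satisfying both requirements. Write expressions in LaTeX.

G(y) = - \frac{y^{2} \cos{\left(y \right)}}{4} + \frac{y \sin{\left(y \right)}}{2} + \frac{y \cos{\left(y \right)}}{2} - \frac{\sin{\left(y \right)}}{2} + \frac{\cos{\left(y \right)}}{2}

Check a candidate G(y) by differentiating: d/dy[G] must match the given G'(y).
A general antiderivative is - \frac{y^{2} \cos{\left(y \right)}}{4} + \frac{y \sin{\left(y \right)}}{2} + \frac{y \cos{\left(y \right)}}{2} - \frac{\sin{\left(y \right)}}{2} + \frac{\cos{\left(y \right)}}{2} + C.
The condition gives C = - \frac{\cos{\left(1 \right)}}{4} + \sin{\left(1 \right)} - (- \frac{\cos{\left(1 \right)}}{4} + \sin{\left(1 \right)}) = 0.
So G(y) = - \frac{y^{2} \cos{\left(y \right)}}{4} + \frac{y \sin{\left(y \right)}}{2} + \frac{y \cos{\left(y \right)}}{2} - \frac{\sin{\left(y \right)}}{2} + \frac{\cos{\left(y \right)}}{2}.
Check: d/dy[- \frac{y^{2} \cos{\left(y \right)}}{4} + \frac{y \sin{\left(y \right)}}{2} + \frac{y \cos{\left(y \right)}}{2} - \frac{\sin{\left(y \right)}}{2} + \frac{\cos{\left(y \right)}}{2}] = \frac{y^{2} \sin{\left(y \right)}}{4} - \frac{y \sin{\left(y \right)}}{2}, which equals G'(y).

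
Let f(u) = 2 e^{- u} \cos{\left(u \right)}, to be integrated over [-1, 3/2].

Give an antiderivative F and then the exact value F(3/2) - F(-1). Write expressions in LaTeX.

Antiderivative: F(u) = \left(\sin{\left(u \right)} - \cos{\left(u \right)}\right) e^{- u}; value = - \frac{\cos{\left(\frac{3}{2} \right)}}{e^{\frac{3}{2}}} + \frac{\sin{\left(\frac{3}{2} \right)}}{e^{\frac{3}{2}}} + e \cos{\left(1 \right)} + e \sin{\left(1 \right)}

A candidate is checked by its d/du: the result must match f(u).
F(u) = \left(\sin{\left(u \right)} - \cos{\left(u \right)}\right) e^{- u} is an antiderivative of f.
Check: d/du[\left(\sin{\left(u \right)} - \cos{\left(u \right)}\right) e^{- u}] = 2 e^{- u} \cos{\left(u \right)} = f(u).
F(3/2) = - \frac{\cos{\left(\frac{3}{2} \right)}}{e^{\frac{3}{2}}} + \frac{\sin{\left(\frac{3}{2} \right)}}{e^{\frac{3}{2}}}; F(-1) = - e \sin{\left(1 \right)} - e \cos{\left(1 \right)}.
Integral = F(3/2) - F(-1) = - \frac{\cos{\left(\frac{3}{2} \right)}}{e^{\frac{3}{2}}} + \frac{\sin{\left(\frac{3}{2} \right)}}{e^{\frac{3}{2}}} + e \cos{\left(1 \right)} + e \sin{\left(1 \right)}.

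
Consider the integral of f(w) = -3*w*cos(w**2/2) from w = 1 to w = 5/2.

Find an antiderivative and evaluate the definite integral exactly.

Antiderivative: F(w) = -3*sin(w**2/2); value = -3*sin(25/8) + 3*sin(1/2)

f matches the chain-rule pattern g'(h)*h' with inner function h(w) = w**2/2; substituting u = h(w) collapses the integral.
F(w) = -3*sin(w**2/2) is an antiderivative of f.
Check: d/dw[-3*sin(w**2/2)] = -3*w*cos(w**2/2) = f(w).
F(5/2) = -3*sin(25/8); F(1) = -3*sin(1/2).
Integral = F(5/2) - F(1) = -3*sin(25/8) + 3*sin(1/2).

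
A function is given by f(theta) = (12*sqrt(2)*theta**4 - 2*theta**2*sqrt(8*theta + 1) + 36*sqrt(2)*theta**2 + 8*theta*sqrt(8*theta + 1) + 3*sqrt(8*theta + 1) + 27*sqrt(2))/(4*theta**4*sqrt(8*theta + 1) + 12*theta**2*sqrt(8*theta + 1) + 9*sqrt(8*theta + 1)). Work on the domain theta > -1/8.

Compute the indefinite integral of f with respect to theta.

F(theta) = (6*theta**2*sqrt(8*theta + 1) + 2*sqrt(2)*theta + 9*sqrt(8*theta + 1) - 4*sqrt(2))/(4*sqrt(2)*theta**2 + 6*sqrt(2)) + C

A first test for any F(theta): its theta-derivative must equal f(theta) identically.
Check: d/dtheta[(6*theta**2*sqrt(8*theta + 1) + 2*sqrt(2)*theta + 9*sqrt(8*theta + 1) - 4*sqrt(2))/(4*sqrt(2)*theta**2 + 6*sqrt(2))] = (12*sqrt(2)*theta**4 - 2*theta**2*sqrt(8*theta + 1) + 36*sqrt(2)*theta**2 + 8*theta*sqrt(8*theta + 1) + 3*sqrt(8*theta + 1) + 27*sqrt(2))/(4*theta**4*sqrt(8*theta + 1) + 12*theta**2*sqrt(8*theta + 1) + 9*sqrt(8*theta + 1)) = f(theta).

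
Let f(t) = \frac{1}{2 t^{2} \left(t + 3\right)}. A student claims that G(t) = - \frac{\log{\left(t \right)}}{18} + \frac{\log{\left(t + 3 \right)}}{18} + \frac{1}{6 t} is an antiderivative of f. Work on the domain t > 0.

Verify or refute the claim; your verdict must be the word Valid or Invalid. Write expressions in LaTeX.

Invalid: d/dt[G] - f = - \frac{1}{3 t^{2}}, which is not 0.

d/dt[G] = \frac{- 2 t - 3}{6 t^{3} + 18 t^{2}}
d/dt[G] - f(t) = - \frac{1}{3 t^{2}} != 0.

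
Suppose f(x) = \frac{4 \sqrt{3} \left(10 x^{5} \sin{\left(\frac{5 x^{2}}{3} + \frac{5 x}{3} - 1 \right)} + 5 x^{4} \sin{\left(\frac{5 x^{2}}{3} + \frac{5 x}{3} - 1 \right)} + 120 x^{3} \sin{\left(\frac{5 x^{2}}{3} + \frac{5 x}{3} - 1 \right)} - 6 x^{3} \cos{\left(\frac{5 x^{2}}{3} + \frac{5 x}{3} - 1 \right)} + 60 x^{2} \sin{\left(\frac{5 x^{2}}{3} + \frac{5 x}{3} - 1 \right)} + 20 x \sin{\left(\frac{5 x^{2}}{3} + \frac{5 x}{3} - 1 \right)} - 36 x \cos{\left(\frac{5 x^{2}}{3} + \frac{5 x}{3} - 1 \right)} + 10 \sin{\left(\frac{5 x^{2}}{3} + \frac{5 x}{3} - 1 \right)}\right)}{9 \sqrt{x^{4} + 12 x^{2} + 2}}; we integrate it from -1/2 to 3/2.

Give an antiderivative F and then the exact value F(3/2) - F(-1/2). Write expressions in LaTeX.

Antiderivative: F(x) = - 4 \sqrt{\frac{x^{4}}{3} + 4 x^{2} + \frac{2}{3}} \cos{\left(\frac{5 x^{2}}{3} + \frac{5 x}{3} - 1 \right)}; value = - \frac{\sqrt{1635} \cos{\left(\frac{21}{4} \right)}}{3} + 3 \sqrt{3} \cos{\left(\frac{17}{12} \right)}

Recognize the product-rule pattern: f = u'v + uv' with u = - 4 \sqrt{\frac{x^{4}}{3} + 4 x^{2} + \frac{2}{3}}, v = \cos{\left(\frac{5 x^{2}}{3} + \frac{5 x}{3} - 1 \right)}, so integration by parts undoes it.
F(x) = - 4 \sqrt{\frac{x^{4}}{3} + 4 x^{2} + \frac{2}{3}} \cos{\left(\frac{5 x^{2}}{3} + \frac{5 x}{3} - 1 \right)} is an antiderivative of f.
Check: d/dx[- 4 \sqrt{\frac{x^{4}}{3} + 4 x^{2} + \frac{2}{3}} \cos{\left(\frac{5 x^{2}}{3} + \frac{5 x}{3} - 1 \right)}] = \frac{\sqrt{3} \left(40 x^{5} \sin{\left(\frac{5 x^{2}}{3} + \frac{5 x}{3} - 1 \right)} + 20 x^{4} \sin{\left(\frac{5 x^{2}}{3} + \frac{5 x}{3} - 1 \right)} + 480 x^{3} \sin{\left(\frac{5 x^{2}}{3} + \frac{5 x}{3} - 1 \right)} - 24 x^{3} \cos{\left(\frac{5 x^{2}}{3} + \frac{5 x}{3} - 1 \right)} + 240 x^{2} \sin{\left(\frac{5 x^{2}}{3} + \frac{5 x}{3} - 1 \right)} + 80 x \sin{\left(\frac{5 x^{2}}{3} + \frac{5 x}{3} - 1 \right)} - 144 x \cos{\left(\frac{5 x^{2}}{3} + \frac{5 x}{3} - 1 \right)} + 40 \sin{\left(\frac{5 x^{2}}{3} + \frac{5 x}{3} - 1 \right)}\right)}{9 \sqrt{x^{4} + 12 x^{2} + 2}}, which equals f(x).
F(3/2) = - \frac{\sqrt{1635} \cos{\left(\frac{21}{4} \right)}}{3}; F(-1/2) = - 3 \sqrt{3} \cos{\left(\frac{17}{12} \right)}.
Integral = F(3/2) - F(-1/2) = - \frac{\sqrt{1635} \cos{\left(\frac{21}{4} \right)}}{3} + 3 \sqrt{3} \cos{\left(\frac{17}{12} \right)}.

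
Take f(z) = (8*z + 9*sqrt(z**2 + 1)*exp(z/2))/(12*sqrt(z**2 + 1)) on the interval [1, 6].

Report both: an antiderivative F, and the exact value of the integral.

Antiderivative: F(z) = (4*sqrt(z**2 + 1) + 9*exp(z/2))/6; value = -3*exp(1/2)/2 - 2*sqrt(2)/3 + 2*sqrt(37)/3 + 3*exp(3)/2

Recover f(z) by differentiating a candidate F(z); any mismatch rules it out.
F(z) = (4*sqrt(z**2 + 1) + 9*exp(z/2))/6 is an antiderivative of f.
Check: d/dz[(4*sqrt(z**2 + 1) + 9*exp(z/2))/6] = (8*z + 9*sqrt(z**2 + 1)*exp(z/2))/(12*sqrt(z**2 + 1)) = f(z).
F(6) = 2*sqrt(37)/3 + 3*exp(3)/2; F(1) = 2*sqrt(2)/3 + 3*exp(1/2)/2.
Integral = F(6) - F(1) = -3*exp(1/2)/2 - 2*sqrt(2)/3 + 2*sqrt(37)/3 + 3*exp(3)/2.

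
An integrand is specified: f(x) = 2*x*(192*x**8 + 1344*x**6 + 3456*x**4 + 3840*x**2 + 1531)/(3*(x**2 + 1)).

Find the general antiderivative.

A candidate is checked by its d/dx: the result must match f(x).
Check: d/dx[(-2*x**2 - 4)**4 - 5*log(2*x**2 + 2)/3] = (384*x**9 + 2688*x**7 + 6912*x**5 + 7680*x**3 + 3062*x)/(3*x**2 + 3), which equals f(x).

F(x) = (-2*x**2 - 4)**4 - 5*log(2*x**2 + 2)/3 + C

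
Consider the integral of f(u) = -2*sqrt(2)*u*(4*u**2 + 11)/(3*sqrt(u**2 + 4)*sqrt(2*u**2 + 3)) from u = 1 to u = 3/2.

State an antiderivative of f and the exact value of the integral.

Antiderivative: F(u) = -2*sqrt(2)*sqrt(u**2 + 4)*sqrt(2*u**2 + 3)/3; value = -5*sqrt(15)/3 + 10*sqrt(2)/3

Recognize the product-rule pattern: f = v'r + vr' with v = -4*sqrt(u**2 + 4)/3, r = sqrt(u**2 + 3/2), so integration by parts undoes it.
F(u) = -2*sqrt(2)*sqrt(u**2 + 4)*sqrt(2*u**2 + 3)/3 is an antiderivative of f.
Check: d/du[-2*sqrt(2)*sqrt(u**2 + 4)*sqrt(2*u**2 + 3)/3] = (-8*sqrt(2)*u**3 - 22*sqrt(2)*u)/(3*sqrt(u**2 + 4)*sqrt(2*u**2 + 3)), which equals f(u).
F(3/2) = -5*sqrt(15)/3; F(1) = -10*sqrt(2)/3.
Integral = F(3/2) - F(1) = -5*sqrt(15)/3 + 10*sqrt(2)/3.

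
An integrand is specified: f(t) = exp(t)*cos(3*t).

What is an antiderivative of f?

An antiderivative is F(t) = (3*sin(3*t) + cos(3*t))*exp(t)/10.

An antiderivative F(t) passes only if d/dt[F] lands on f(t) exactly.
Check: d/dt[(3*sin(3*t) + cos(3*t))*exp(t)/10] = exp(t)*cos(3*t) = f(t).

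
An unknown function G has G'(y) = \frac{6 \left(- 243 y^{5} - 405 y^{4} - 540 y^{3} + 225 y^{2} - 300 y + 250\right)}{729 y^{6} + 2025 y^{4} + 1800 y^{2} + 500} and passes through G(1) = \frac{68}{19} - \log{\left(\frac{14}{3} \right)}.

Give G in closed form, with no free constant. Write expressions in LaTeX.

For G(y) to be correct, d/dy[G] must agree with the stated G'(y) identically.
A general antiderivative is \frac{5 y}{\frac{3 y^{2}}{2} + \frac{5}{3}} - \log{\left(3 y^{2} + \frac{5}{3} \right)} + C.
The condition gives C = \frac{68}{19} - \log{\left(\frac{14}{3} \right)} - (\frac{30}{19} - \log{\left(\frac{14}{3} \right)}) = 2.
So G(y) = \frac{18 y^{2} + 30 y - \left(9 y^{2} + 10\right) \log{\left(3 y^{2} + \frac{5}{3} \right)} + 20}{9 y^{2} + 10}.
Check: d/dy[\frac{18 y^{2} + 30 y - \left(9 y^{2} + 10\right) \log{\left(3 y^{2} + \frac{5}{3} \right)} + 20}{9 y^{2} + 10}] = \frac{- 1458 y^{5} - 2430 y^{4} - 3240 y^{3} + 1350 y^{2} - 1800 y + 1500}{729 y^{6} + 2025 y^{4} + 1800 y^{2} + 500}, which equals G'(y).

G(y) = \frac{18 y^{2} + 30 y - \left(9 y^{2} + 10\right) \log{\left(3 y^{2} + \frac{5}{3} \right)} + 20}{9 y^{2} + 10}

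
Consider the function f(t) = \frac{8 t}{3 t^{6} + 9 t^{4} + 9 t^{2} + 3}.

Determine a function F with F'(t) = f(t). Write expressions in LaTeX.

f matches the chain-rule pattern g'(h)*h' with inner function h(t) = t^{4} + 2 t^{2} + 1; substituting u = h(t) collapses the integral.
Check: d/dt[- \frac{2}{3 t^{4} + 6 t^{2} + 3}] = \frac{8 t}{3 t^{6} + 9 t^{4} + 9 t^{2} + 3} = f(t).

An antiderivative is F(t) = - \frac{2}{3 t^{4} + 6 t^{2} + 3}.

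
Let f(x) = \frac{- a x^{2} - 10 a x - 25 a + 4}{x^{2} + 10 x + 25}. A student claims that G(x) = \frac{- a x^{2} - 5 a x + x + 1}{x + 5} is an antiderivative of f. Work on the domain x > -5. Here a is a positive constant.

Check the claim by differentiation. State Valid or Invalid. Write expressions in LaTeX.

Valid: G'(x) = f(x).

d/dx[G] = \frac{- a x^{2} - 10 a x - 25 a + 4}{x^{2} + 10 x + 25}
This equals f(x) exactly, so the claim holds.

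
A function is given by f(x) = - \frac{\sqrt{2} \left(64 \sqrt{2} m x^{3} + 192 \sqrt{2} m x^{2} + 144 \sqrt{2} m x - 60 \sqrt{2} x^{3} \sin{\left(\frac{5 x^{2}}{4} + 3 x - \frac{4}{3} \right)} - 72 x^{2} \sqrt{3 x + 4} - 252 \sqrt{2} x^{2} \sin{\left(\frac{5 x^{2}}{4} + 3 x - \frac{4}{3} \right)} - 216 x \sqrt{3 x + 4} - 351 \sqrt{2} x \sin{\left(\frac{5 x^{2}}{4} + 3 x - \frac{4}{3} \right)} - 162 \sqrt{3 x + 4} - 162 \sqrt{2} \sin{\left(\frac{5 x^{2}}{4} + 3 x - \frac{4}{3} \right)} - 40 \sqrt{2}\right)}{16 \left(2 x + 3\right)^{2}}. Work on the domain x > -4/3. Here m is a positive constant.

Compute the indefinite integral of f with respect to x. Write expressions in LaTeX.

F(x) = - \frac{8 m x^{3} + 12 m x^{2} - 6 \sqrt{2} x^{2} \sqrt{3 x + 4} - 17 \sqrt{2} x \sqrt{3 x + 4} + 6 x \cos{\left(\frac{5 x^{2}}{4} + 3 x - \frac{4}{3} \right)} - 12 \sqrt{2} \sqrt{3 x + 4} + 9 \cos{\left(\frac{5 x^{2}}{4} + 3 x - \frac{4}{3} \right)} + 10}{4 \left(2 x + 3\right)} + C

Whatever form F(x) takes, F'(x) = f(x) is non-negotiable.
Check: d/dx[- \frac{8 m x^{3} + 12 m x^{2} - 6 \sqrt{2} x^{2} \sqrt{3 x + 4} - 17 \sqrt{2} x \sqrt{3 x + 4} + 6 x \cos{\left(\frac{5 x^{2}}{4} + 3 x - \frac{4}{3} \right)} - 12 \sqrt{2} \sqrt{3 x + 4} + 9 \cos{\left(\frac{5 x^{2}}{4} + 3 x - \frac{4}{3} \right)} + 10}{4 \left(2 x + 3\right)}] = \frac{- 64 m x^{3} \sqrt{3 x + 4} - 192 m x^{2} \sqrt{3 x + 4} - 144 m x \sqrt{3 x + 4} + 60 x^{3} \sqrt{3 x + 4} \sin{\left(\frac{5 x^{2}}{4} + 3 x - \frac{4}{3} \right)} + 108 \sqrt{2} x^{3} + 252 x^{2} \sqrt{3 x + 4} \sin{\left(\frac{5 x^{2}}{4} + 3 x - \frac{4}{3} \right)} + 468 \sqrt{2} x^{2} + 351 x \sqrt{3 x + 4} \sin{\left(\frac{5 x^{2}}{4} + 3 x - \frac{4}{3} \right)} + 675 \sqrt{2} x + 162 \sqrt{3 x + 4} \sin{\left(\frac{5 x^{2}}{4} + 3 x - \frac{4}{3} \right)} + 40 \sqrt{3 x + 4} + 324 \sqrt{2}}{32 x^{2} \sqrt{3 x + 4} + 96 x \sqrt{3 x + 4} + 72 \sqrt{3 x + 4}}, which equals f(x).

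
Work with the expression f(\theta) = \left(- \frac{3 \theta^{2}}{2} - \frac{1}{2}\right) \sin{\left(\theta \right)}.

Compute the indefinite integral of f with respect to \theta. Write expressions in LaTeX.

Since d/d\theta undoes antidifferentiation here, F'(\theta) = f(\theta) is required of F(\theta).
Check: d/d\theta[\frac{3 \theta^{2} \cos{\left(\theta \right)}}{2} - 3 \theta \sin{\left(\theta \right)} - \frac{5 \cos{\left(\theta \right)}}{2}] = - \frac{3 \theta^{2} \sin{\left(\theta \right)}}{2} - \frac{\sin{\left(\theta \right)}}{2}, which equals f(\theta).

F(\theta) = \frac{3 \theta^{2} \cos{\left(\theta \right)}}{2} - 3 \theta \sin{\left(\theta \right)} - \frac{5 \cos{\left(\theta \right)}}{2} + C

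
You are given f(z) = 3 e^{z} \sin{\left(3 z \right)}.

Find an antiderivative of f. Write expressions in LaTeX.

An antiderivative is F(z) = \frac{3 e^{z} \sin{\left(3 z \right)}}{10} - \frac{9 e^{z} \cos{\left(3 z \right)}}{10}.

An antiderivative F(z) passes only if d/dz[F] lands on f(z) exactly.
Check: d/dz[\frac{3 e^{z} \sin{\left(3 z \right)}}{10} - \frac{9 e^{z} \cos{\left(3 z \right)}}{10}] = 3 e^{z} \sin{\left(3 z \right)} = f(z).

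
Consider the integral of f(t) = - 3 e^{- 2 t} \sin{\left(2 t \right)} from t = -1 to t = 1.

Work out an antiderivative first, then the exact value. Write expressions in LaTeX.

Antiderivative: F(t) = \frac{\left(3 \sin{\left(2 t \right)} + 3 \cos{\left(2 t \right)}\right) e^{- 2 t}}{4}; value = \frac{3 \cos{\left(2 \right)}}{4 e^{2}} + \frac{3 \sin{\left(2 \right)}}{4 e^{2}} - \frac{3 e^{2} \cos{\left(2 \right)}}{4} + \frac{3 e^{2} \sin{\left(2 \right)}}{4}

Recover f(t) by differentiating a candidate F(t); any mismatch rules it out.
F(t) = \frac{\left(3 \sin{\left(2 t \right)} + 3 \cos{\left(2 t \right)}\right) e^{- 2 t}}{4} is an antiderivative of f.
Check: d/dt[\frac{\left(3 \sin{\left(2 t \right)} + 3 \cos{\left(2 t \right)}\right) e^{- 2 t}}{4}] = - 3 e^{- 2 t} \sin{\left(2 t \right)} = f(t).
F(1) = \frac{3 \cos{\left(2 \right)}}{4 e^{2}} + \frac{3 \sin{\left(2 \right)}}{4 e^{2}}; F(-1) = - \frac{3 e^{2} \sin{\left(2 \right)}}{4} + \frac{3 e^{2} \cos{\left(2 \right)}}{4}.
Integral = F(1) - F(-1) = \frac{3 \cos{\left(2 \right)}}{4 e^{2}} + \frac{3 \sin{\left(2 \right)}}{4 e^{2}} - \frac{3 e^{2} \cos{\left(2 \right)}}{4} + \frac{3 e^{2} \sin{\left(2 \right)}}{4}.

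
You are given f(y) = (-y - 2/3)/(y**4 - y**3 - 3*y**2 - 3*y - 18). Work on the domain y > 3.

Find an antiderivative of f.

An antiderivative is F(y) = -11*log(y - 3)/180 - 4*log(y + 2)/105 + 25*log(y**2 + 3)/504 + sqrt(3)*atan(sqrt(3)*y/3)/28.

Factor the denominator (3*(y - 3)*(y + 2)*(y**2 + 3)) and decompose: f = (25*y + 27)/(252*(y**2 + 3)) - 4/(105*(y + 2)) - 11/(180*(y - 3)); each piece integrates to a log, atan, or power term.
Check: d/dy[-11*log(y - 3)/180 - 4*log(y + 2)/105 + 25*log(y**2 + 3)/504 + sqrt(3)*atan(sqrt(3)*y/3)/28] = (-3*y - 2)/(3*y**4 - 3*y**3 - 9*y**2 - 9*y - 54), which equals f(y).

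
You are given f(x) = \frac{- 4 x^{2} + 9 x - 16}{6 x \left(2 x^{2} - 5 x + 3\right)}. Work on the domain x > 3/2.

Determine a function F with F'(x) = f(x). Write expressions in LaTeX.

The denominator factors as 6 x \left(x - 1\right) \left(2 x - 3\right); partial fractions split f into directly integrable pieces: - \frac{23}{9 \left(2 x - 3\right)} + \frac{11}{6 \left(x - 1\right)} - \frac{8}{9 x}.
Check: d/dx[- \frac{8 \log{\left(x \right)}}{9} - \frac{23 \log{\left(x - \frac{3}{2} \right)}}{18} + \frac{11 \log{\left(x - 1 \right)}}{6}] = \frac{- 4 x^{2} + 9 x - 16}{12 x^{3} - 30 x^{2} + 18 x}, which equals f(x).

An antiderivative is F(x) = - \frac{8 \log{\left(x \right)}}{9} - \frac{23 \log{\left(x - \frac{3}{2} \right)}}{18} + \frac{11 \log{\left(x - 1 \right)}}{6}.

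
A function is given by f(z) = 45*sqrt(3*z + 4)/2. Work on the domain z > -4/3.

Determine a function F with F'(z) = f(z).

An antiderivative is F(z) = 5*(3*z + 4)**(3/2).

For F(z) to be correct the identity F'(z) - f(z) = 0 must hold.
Check: d/dz[5*(3*z + 4)**(3/2)] = 45*sqrt(3*z + 4)/2 = f(z).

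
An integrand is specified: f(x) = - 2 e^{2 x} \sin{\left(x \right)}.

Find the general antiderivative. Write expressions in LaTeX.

Since d/dx undoes antidifferentiation here, F'(x) = f(x) is required of F(x).
Check: d/dx[- \frac{4 e^{2 x} \sin{\left(x \right)}}{5} + \frac{2 e^{2 x} \cos{\left(x \right)}}{5}] = - 2 e^{2 x} \sin{\left(x \right)} = f(x).

F(x) = - \frac{4 e^{2 x} \sin{\left(x \right)}}{5} + \frac{2 e^{2 x} \cos{\left(x \right)}}{5} + C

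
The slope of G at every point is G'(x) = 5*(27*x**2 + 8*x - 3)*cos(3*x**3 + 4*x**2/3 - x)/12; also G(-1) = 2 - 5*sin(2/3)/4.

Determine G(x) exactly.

G'(x) matches the chain-rule pattern g'(h)*h' with inner function h(x) = 3*x**3 + 4*x**2/3 - x; substituting u = h(x) collapses the integral.
A general antiderivative is 5*sin(3*x**3 + 4*x**2/3 - x)/4 + C.
The condition gives C = 2 - 5*sin(2/3)/4 - (-5*sin(2/3)/4) = 2.
So G(x) = 5*sin(3*x**3 + 4*x**2/3 - x)/4 + 2.
Check: d/dx[5*sin(3*x**3 + 4*x**2/3 - x)/4 + 2] = 45*x**2*cos(3*x**3 + 4*x**2/3 - x)/4 + 10*x*cos(3*x**3 + 4*x**2/3 - x)/3 - 5*cos(3*x**3 + 4*x**2/3 - x)/4, which equals G'(x).

G(x) = 5*sin(3*x**3 + 4*x**2/3 - x)/4 + 2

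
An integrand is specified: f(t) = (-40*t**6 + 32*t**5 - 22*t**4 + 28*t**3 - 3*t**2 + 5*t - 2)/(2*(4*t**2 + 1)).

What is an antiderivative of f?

An antiderivative is F(t) = -t**5 + t**4 - t**3/2 + 5*t**2/4 - atan(2*t)/2.

Whatever form F(t) takes, F'(t) = f(t) is non-negotiable.
Check: d/dt[-t**5 + t**4 - t**3/2 + 5*t**2/4 - atan(2*t)/2] = (-40*t**6 + 32*t**5 - 22*t**4 + 28*t**3 - 3*t**2 + 5*t - 2)/(8*t**2 + 2), which equals f(t).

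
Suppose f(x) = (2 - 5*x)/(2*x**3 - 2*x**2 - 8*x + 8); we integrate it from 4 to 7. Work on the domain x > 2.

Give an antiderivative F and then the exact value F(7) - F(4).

Antiderivative: F(x) = (-2*log(x - 2) + log(x**2 + x - 2))/2; value = -log(5) - log(18)/2 + log(2) + log(54)/2

The denominator factors as 2*(x - 2)*(x - 1)*(x + 2); partial fractions split f into directly integrable pieces: 1/(2*(x + 2)) + 1/(2*(x - 1)) - 1/(x - 2).
F(x) = (-2*log(x - 2) + log(x**2 + x - 2))/2 is an antiderivative of f.
Check: d/dx[(-2*log(x - 2) + log(x**2 + x - 2))/2] = (2 - 5*x)/(2*x**3 - 2*x**2 - 8*x + 8) = f(x).
F(7) = -log(5) + log(54)/2; F(4) = -log(2) + log(18)/2.
Integral = F(7) - F(4) = -log(5) - log(18)/2 + log(2) + log(54)/2.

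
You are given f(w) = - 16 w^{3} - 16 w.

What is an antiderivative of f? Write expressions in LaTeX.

The substitution u = - 2 w^{2} - 2 works: f is exactly (dF/du)*(du/dw) for that inner function.
Check: d/dw[- 4 \left(- w^{2} - 1\right)^{2}] = - 16 w^{3} - 16 w = f(w).

An antiderivative is F(w) = - 4 \left(- w^{2} - 1\right)^{2}.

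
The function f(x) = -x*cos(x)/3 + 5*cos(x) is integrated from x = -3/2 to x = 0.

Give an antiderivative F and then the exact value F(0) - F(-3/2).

Antiderivative: F(x) = (-x*sin(x) + 15*sin(x) - cos(x))/3; value = -1/3 + cos(3/2)/3 + 11*sin(3/2)/2

Integrate term by term and add the pieces.
F(x) = (-x*sin(x) + 15*sin(x) - cos(x))/3 is an antiderivative of f.
Check: d/dx[(-x*sin(x) + 15*sin(x) - cos(x))/3] = -x*cos(x)/3 + 5*cos(x) = f(x).
F(0) = -1/3; F(-3/2) = -11*sin(3/2)/2 - cos(3/2)/3.
Integral = F(0) - F(-3/2) = -1/3 + cos(3/2)/3 + 11*sin(3/2)/2.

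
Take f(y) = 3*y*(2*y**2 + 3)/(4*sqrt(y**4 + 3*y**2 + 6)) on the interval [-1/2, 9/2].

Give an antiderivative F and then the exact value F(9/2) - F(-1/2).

The substitution u = y**4 + 3*y**2 + 6 works: f is exactly (dF/du)*(du/dy) for that inner function.
F(y) = 3*sqrt(y**4 + 3*y**2 + 6)/4 is an antiderivative of f.
Check: d/dy[3*sqrt(y**4 + 3*y**2 + 6)/4] = (6*y**3 + 9*y)/(4*sqrt(y**4 + 3*y**2 + 6)), which equals f(y).
F(9/2) = 3*sqrt(7629)/16; F(-1/2) = 3*sqrt(109)/16.
Integral = F(9/2) - F(-1/2) = -3*sqrt(109)/16 + 3*sqrt(7629)/16.

Antiderivative: F(y) = 3*sqrt(y**4 + 3*y**2 + 6)/4; value = -3*sqrt(109)/16 + 3*sqrt(7629)/16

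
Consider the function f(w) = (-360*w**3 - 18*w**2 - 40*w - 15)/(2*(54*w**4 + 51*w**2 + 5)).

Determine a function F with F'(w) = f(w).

Differentiate the proposed F(w) back; it has to land on f(w) exactly.
Check: d/dw[(-10*log(3*w**2 + 5/2) - 3*atan(3*w))/6] = (-360*w**3 - 18*w**2 - 40*w - 15)/(108*w**4 + 102*w**2 + 10), which equals f(w).

An antiderivative is F(w) = (-10*log(3*w**2 + 5/2) - 3*atan(3*w))/6.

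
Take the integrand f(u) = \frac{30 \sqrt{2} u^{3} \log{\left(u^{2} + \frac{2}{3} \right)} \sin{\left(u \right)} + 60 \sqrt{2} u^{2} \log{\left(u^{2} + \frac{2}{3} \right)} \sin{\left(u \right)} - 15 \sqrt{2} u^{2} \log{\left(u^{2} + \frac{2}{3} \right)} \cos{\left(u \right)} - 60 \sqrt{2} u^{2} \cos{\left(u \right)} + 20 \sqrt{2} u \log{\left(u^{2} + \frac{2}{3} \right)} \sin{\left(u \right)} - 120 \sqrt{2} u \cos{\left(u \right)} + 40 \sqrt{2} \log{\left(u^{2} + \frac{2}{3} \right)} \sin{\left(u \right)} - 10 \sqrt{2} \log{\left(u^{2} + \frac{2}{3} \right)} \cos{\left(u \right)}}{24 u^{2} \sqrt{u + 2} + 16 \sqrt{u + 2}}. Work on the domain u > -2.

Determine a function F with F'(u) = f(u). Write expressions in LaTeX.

Recover f(u) by differentiating a candidate F(u); any mismatch rules it out.
Check: d/du[- \frac{5 \sqrt{\frac{u}{2} + 1} \log{\left(u^{2} + \frac{2}{3} \right)} \cos{\left(u \right)}}{2}] = \frac{30 \sqrt{2} u^{3} \log{\left(u^{2} + \frac{2}{3} \right)} \sin{\left(u \right)} + 60 \sqrt{2} u^{2} \log{\left(u^{2} + \frac{2}{3} \right)} \sin{\left(u \right)} - 15 \sqrt{2} u^{2} \log{\left(u^{2} + \frac{2}{3} \right)} \cos{\left(u \right)} - 60 \sqrt{2} u^{2} \cos{\left(u \right)} + 20 \sqrt{2} u \log{\left(u^{2} + \frac{2}{3} \right)} \sin{\left(u \right)} - 120 \sqrt{2} u \cos{\left(u \right)} + 40 \sqrt{2} \log{\left(u^{2} + \frac{2}{3} \right)} \sin{\left(u \right)} - 10 \sqrt{2} \log{\left(u^{2} + \frac{2}{3} \right)} \cos{\left(u \right)}}{24 u^{2} \sqrt{u + 2} + 16 \sqrt{u + 2}} = f(u).

An antiderivative is F(u) = - \frac{5 \sqrt{\frac{u}{2} + 1} \log{\left(u^{2} + \frac{2}{3} \right)} \cos{\left(u \right)}}{2}.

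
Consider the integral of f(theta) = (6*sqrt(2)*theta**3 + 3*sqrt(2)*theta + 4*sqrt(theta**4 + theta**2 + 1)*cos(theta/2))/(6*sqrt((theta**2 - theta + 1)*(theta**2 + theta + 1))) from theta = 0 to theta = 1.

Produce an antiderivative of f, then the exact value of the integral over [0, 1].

Antiderivative: F(theta) = sqrt(theta**4/2 + theta**2/2 + 1/2) + 4*sin(theta/2)/3; value = -sqrt(2)/2 + 4*sin(1/2)/3 + sqrt(6)/2

Recover f(theta) by differentiating a candidate F(theta); any mismatch rules it out.
F(theta) = sqrt(theta**4/2 + theta**2/2 + 1/2) + 4*sin(theta/2)/3 is an antiderivative of f.
Check: d/dtheta[sqrt(theta**4/2 + theta**2/2 + 1/2) + 4*sin(theta/2)/3] = (6*sqrt(2)*theta**3 + 3*sqrt(2)*theta + 4*sqrt(theta**4 + theta**2 + 1)*cos(theta/2))/(6*sqrt(theta**4 + theta**2 + 1)), which equals f(theta).
F(1) = 4*sin(1/2)/3 + sqrt(6)/2; F(0) = sqrt(2)/2.
Integral = F(1) - F(0) = -sqrt(2)/2 + 4*sin(1/2)/3 + sqrt(6)/2.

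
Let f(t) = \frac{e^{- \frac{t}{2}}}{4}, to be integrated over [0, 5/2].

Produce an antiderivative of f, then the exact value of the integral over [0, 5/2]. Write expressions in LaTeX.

Since d/dt undoes antidifferentiation here, F'(t) = f(t) is required of F(t).
F(t) = - \frac{e^{- \frac{t}{2}}}{2} is an antiderivative of f.
Check: d/dt[- \frac{e^{- \frac{t}{2}}}{2}] = \frac{e^{- \frac{t}{2}}}{4} = f(t).
F(5/2) = - \frac{1}{2 e^{\frac{5}{4}}}; F(0) = - \frac{1}{2}.
Integral = F(5/2) - F(0) = \frac{1}{2} - \frac{1}{2 e^{\frac{5}{4}}}.

Antiderivative: F(t) = - \frac{e^{- \frac{t}{2}}}{2}; value = \frac{1}{2} - \frac{1}{2 e^{\frac{5}{4}}}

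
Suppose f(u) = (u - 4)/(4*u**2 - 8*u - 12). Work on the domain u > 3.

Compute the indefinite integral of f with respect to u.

The denominator factors as 4*(u - 3)*(u + 1); partial fractions split f into directly integrable pieces: 5/(16*(u + 1)) - 1/(16*(u - 3)).
Check: d/du[(-log(u - 3) + 5*log(u + 1))/16] = (u - 4)/(4*u**2 - 8*u - 12) = f(u).

F(u) = (-log(u - 3) + 5*log(u + 1))/16 + C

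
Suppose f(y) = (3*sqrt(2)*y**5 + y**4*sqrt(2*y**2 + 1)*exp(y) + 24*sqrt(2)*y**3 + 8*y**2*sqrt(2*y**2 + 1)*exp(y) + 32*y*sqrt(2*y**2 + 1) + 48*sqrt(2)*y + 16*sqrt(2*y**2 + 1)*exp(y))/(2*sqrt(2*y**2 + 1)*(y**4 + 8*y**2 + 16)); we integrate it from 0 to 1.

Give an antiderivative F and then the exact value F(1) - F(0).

Antiderivative: F(y) = 3*sqrt(4*y**2 + 2)/4 + exp(y)/2 - 4/(y**2/2 + 2); value = -3*sqrt(2)/4 - 1/10 + exp(1)/2 + 3*sqrt(6)/4

Recover f(y) by differentiating a candidate F(y); any mismatch rules it out.
F(y) = 3*sqrt(4*y**2 + 2)/4 + exp(y)/2 - 4/(y**2/2 + 2) is an antiderivative of f.
Check: d/dy[3*sqrt(4*y**2 + 2)/4 + exp(y)/2 - 4/(y**2/2 + 2)] = (3*sqrt(2)*y**5 + y**4*sqrt(2*y**2 + 1)*exp(y) + 24*sqrt(2)*y**3 + 8*y**2*sqrt(2*y**2 + 1)*exp(y) + 32*y*sqrt(2*y**2 + 1) + 48*sqrt(2)*y + 16*sqrt(2*y**2 + 1)*exp(y))/(2*y**4*sqrt(2*y**2 + 1) + 16*y**2*sqrt(2*y**2 + 1) + 32*sqrt(2*y**2 + 1)), which equals f(y).
F(1) = -8/5 + exp(1)/2 + 3*sqrt(6)/4; F(0) = -3/2 + 3*sqrt(2)/4.
Integral = F(1) - F(0) = -3*sqrt(2)/4 - 1/10 + exp(1)/2 + 3*sqrt(6)/4.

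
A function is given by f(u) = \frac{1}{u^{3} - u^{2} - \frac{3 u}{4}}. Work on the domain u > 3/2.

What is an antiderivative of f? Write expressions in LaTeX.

An antiderivative is F(u) = - \frac{4 \log{\left(u \right)}}{3} + \frac{\log{\left(u - \frac{3}{2} \right)}}{3} + \log{\left(u + \frac{1}{2} \right)}.

Factor the denominator (u \left(2 u - 3\right) \left(2 u + 1\right)) and decompose: f = \frac{2}{2 u + 1} + \frac{2}{3 \left(2 u - 3\right)} - \frac{4}{3 u}; each piece integrates to a log, atan, or power term.
Check: d/du[- \frac{4 \log{\left(u \right)}}{3} + \frac{\log{\left(u - \frac{3}{2} \right)}}{3} + \log{\left(u + \frac{1}{2} \right)}] = \frac{4}{4 u^{3} - 4 u^{2} - 3 u}, which equals f(u).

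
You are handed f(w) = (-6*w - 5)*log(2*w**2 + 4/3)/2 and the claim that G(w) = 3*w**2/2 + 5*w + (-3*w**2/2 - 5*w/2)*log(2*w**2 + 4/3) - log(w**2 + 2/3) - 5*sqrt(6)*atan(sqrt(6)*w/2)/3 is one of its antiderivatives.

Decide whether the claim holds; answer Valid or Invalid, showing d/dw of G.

Valid: G'(w) = f(w).

d/dw[G] = -3*w*log(w**2 + 2/3) - 3*w*log(2) - 5*log(w**2 + 2/3)/2 - 5*log(2)/2
This equals f(w) exactly, so the claim holds.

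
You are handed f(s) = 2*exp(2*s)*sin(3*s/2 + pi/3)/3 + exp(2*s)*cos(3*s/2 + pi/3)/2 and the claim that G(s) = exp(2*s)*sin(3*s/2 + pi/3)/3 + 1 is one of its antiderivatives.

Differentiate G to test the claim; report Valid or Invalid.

Valid - differentiating G returns exactly f.

d/ds[G] = 2*exp(2*s)*sin(3*s/2 + pi/3)/3 + exp(2*s)*cos(3*s/2 + pi/3)/2
This equals f(s) exactly, so the claim holds.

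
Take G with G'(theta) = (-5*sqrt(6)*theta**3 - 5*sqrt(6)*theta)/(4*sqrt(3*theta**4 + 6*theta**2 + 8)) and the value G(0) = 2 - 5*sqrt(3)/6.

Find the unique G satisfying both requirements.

G'(theta) matches the chain-rule pattern g'(h)*h' with inner function h(theta) = theta**4/2 + theta**2 + 4/3; substituting u = h(theta) collapses the integral.
A general antiderivative is -5*sqrt(theta**4/2 + theta**2 + 4/3)/4 + C.
The condition gives C = 2 - 5*sqrt(3)/6 - (-5*sqrt(3)/6) = 2.
So G(theta) = sqrt(6)*(-5*sqrt(3*theta**4 + 6*theta**2 + 8) + 8*sqrt(6))/24.
Check: d/dtheta[sqrt(6)*(-5*sqrt(3*theta**4 + 6*theta**2 + 8) + 8*sqrt(6))/24] = (-5*sqrt(6)*theta**3 - 5*sqrt(6)*theta)/(4*sqrt(3*theta**4 + 6*theta**2 + 8)) = G'(theta).

G(theta) = sqrt(6)*(-5*sqrt(3*theta**4 + 6*theta**2 + 8) + 8*sqrt(6))/24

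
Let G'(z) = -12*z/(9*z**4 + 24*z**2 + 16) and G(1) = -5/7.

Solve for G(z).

G(z) = -1 + 1/(3*(z**2/2 + 2/3))

G'(z) matches the chain-rule pattern g'(h)*h' with inner function h(z) = z**2/2 + 2/3; substituting u = h(z) collapses the integral.
A general antiderivative is 1/(3*(z**2/2 + 2/3)) + C.
The condition gives C = -5/7 - (2/7) = -1.
So G(z) = -1 + 1/(3*(z**2/2 + 2/3)).
Check: d/dz[-1 + 1/(3*(z**2/2 + 2/3))] = -12*z/(9*z**4 + 24*z**2 + 16) = G'(z).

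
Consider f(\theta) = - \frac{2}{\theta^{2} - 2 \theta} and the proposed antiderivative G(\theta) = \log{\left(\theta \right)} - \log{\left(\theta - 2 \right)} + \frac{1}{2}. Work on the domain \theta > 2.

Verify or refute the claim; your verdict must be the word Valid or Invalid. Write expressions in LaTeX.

d/d\theta[G] = - \frac{2}{\theta^{2} - 2 \theta}
This equals f(\theta) exactly, so the claim holds.

Valid - the claim checks out under differentiation.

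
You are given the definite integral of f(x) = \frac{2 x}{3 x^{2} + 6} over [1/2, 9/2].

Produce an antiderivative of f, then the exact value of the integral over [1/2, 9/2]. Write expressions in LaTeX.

f matches the chain-rule pattern g'(h)*h' with inner function h(x) = x^{2} + 2; substituting u = h(x) collapses the integral.
F(x) = \frac{\log{\left(x^{2} + 2 \right)}}{3} is an antiderivative of f.
Check: d/dx[\frac{\log{\left(x^{2} + 2 \right)}}{3}] = \frac{2 x}{3 x^{2} + 6} = f(x).
F(9/2) = \frac{\log{\left(\frac{89}{4} \right)}}{3}; F(1/2) = \frac{\log{\left(\frac{9}{4} \right)}}{3}.
Integral = F(9/2) - F(1/2) = - \frac{\log{\left(\frac{9}{4} \right)}}{3} + \frac{\log{\left(\frac{89}{4} \right)}}{3}.

Antiderivative: F(x) = \frac{\log{\left(x^{2} + 2 \right)}}{3}; value = - \frac{\log{\left(\frac{9}{4} \right)}}{3} + \frac{\log{\left(\frac{89}{4} \right)}}{3}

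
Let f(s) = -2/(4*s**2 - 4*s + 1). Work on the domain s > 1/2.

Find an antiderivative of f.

Since d/ds undoes antidifferentiation here, F'(s) = f(s) is required of F(s).
Check: d/ds[1/(2*s - 1)] = -2/(4*s**2 - 4*s + 1) = f(s).

An antiderivative is F(s) = 1/(2*s - 1).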